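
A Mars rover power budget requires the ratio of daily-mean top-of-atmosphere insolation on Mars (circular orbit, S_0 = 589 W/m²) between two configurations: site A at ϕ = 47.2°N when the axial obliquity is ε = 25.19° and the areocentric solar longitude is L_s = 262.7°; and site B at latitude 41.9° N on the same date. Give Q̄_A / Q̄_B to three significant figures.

Q̄_A / Q̄_B ≈ 0.717

— Configuration A (ϕ=+47.2°):
sin δ = sin 25.19° × sin 262.7° = -0.42217, so δ = -24.972°.
cos h₀ = −tan(+47.2°) tan(-24.972°) = 0.5029, h₀ = 1.0438 rad.
Bracket: h₀ sin ϕ sin δ + cos ϕ cos δ sin h₀ = 1.0438×0.73373×-0.42217 + 0.67944×0.90652×0.86433 = -0.323326 + 0.532363 = 0.209037.
Q̄ = (S_0/π) × [bracket] = (589/π) × 0.209037 = 39.191 W/m².
— Configuration B (ϕ=+41.9°):
cos h₀ = −tan(+41.9°) tan(-24.972°) = 0.4179, h₀ = 1.1397 rad.
Bracket: h₀ sin ϕ sin δ + cos ϕ cos δ sin h₀ = 1.1397×0.66783×-0.42217 + 0.74431×0.90652×0.90851 = -0.321325 + 0.613001 = 0.291676.
Q̄ = (S_0/π) × [bracket] = (589/π) × 0.291676 = 54.685 W/m².
Ratio Q̄_A / Q̄_B = 39.191 / 54.685 = 0.7167.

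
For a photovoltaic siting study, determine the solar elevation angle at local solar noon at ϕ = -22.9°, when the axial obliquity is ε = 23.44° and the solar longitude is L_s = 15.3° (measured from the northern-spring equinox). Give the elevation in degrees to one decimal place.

61.1°

Solar declination: sin δ = sin ε · sin L_s = sin 23.44° × sin 15.3° = 0.10497, so δ = +6.025°.
At local noon the hour angle is zero, so the zenith angle equals |ϕ − δ| = |-22.9° − (+6.025°)| = 28.925°.
Elevation = 90° − 28.925° = 61.1°.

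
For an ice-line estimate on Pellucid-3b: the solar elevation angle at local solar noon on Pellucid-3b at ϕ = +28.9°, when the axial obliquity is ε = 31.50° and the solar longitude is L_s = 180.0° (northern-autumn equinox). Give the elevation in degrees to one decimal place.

Solar declination: sin δ = sin ε · sin L_s = sin 31.50° × sin 180.0° = 0.00000, so δ = +0.000°.
At local noon the hour angle is zero, so the zenith angle equals |ϕ − δ| = |+28.9° − (+0.000°)| = 28.900°.
Elevation = 90° − 28.900° = 61.1°.

61.1°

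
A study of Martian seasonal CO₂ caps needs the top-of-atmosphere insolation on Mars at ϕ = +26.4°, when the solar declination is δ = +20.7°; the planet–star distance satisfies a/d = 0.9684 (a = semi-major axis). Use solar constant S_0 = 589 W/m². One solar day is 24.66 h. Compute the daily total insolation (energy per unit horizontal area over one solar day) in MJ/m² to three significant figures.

cos h₀ = −tan(+26.4°) tan(+20.700°) = -0.1876, h₀ = 1.7595 rad.
Bracket: h₀ sin ϕ sin δ + cos ϕ cos δ sin h₀ = 1.7595×0.44464×0.35347 + 0.89571×0.93544×0.98225 = 0.276535 + 0.823011 = 1.099546.
Inverse-square distance factor (a/d)² = 0.9684² = 0.937799.
Q̄ = (S_0/π) × 0.937799 × [bracket] = (589/π) × 0.937799 × 1.099546 = 193.33 W/m².
Daily total = Q̄ × 24.66 h × 3600 s/h = 193.33 × 24.66 × 3600 / 10⁶ = 17.16 MJ/m².

17.2 MJ/m²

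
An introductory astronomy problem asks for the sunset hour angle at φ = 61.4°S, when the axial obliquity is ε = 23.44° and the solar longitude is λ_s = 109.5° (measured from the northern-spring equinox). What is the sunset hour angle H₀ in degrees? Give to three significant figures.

H₀ = 42.1°

Solar declination: sin δ = sin ε · sin λ_s = sin 23.44° × sin 109.5° = 0.37497, so δ = +22.023°.
cos H₀ = −tan φ · tan δ = −tan(-61.4°) × tan(+22.023°) = 0.7419, so H₀ = 0.7349 rad = 42.11°.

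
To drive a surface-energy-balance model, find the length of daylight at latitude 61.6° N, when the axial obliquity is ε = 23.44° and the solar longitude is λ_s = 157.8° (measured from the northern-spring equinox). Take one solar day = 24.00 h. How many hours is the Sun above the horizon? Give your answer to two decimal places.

14.18 h

Solar declination: sin δ = sin ε · sin λ_s = sin 23.44° × sin 157.8° = 0.15030, so δ = +8.644°.
cos H₀ = −tan φ · tan δ = −tan(+61.6°) × tan(+8.644°) = -0.2812, so H₀ = 1.8558 rad = 106.33°.
Daylight = 2H₀/(2π) × 24.00 h = (1.8558/π) × 24.00 = 14.18 h.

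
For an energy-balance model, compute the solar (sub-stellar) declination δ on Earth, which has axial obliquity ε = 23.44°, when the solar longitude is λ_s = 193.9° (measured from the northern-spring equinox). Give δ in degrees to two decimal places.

δ = -5.48°

sin δ = sin ε · sin λ_s = sin 23.44° × sin 193.9° = -0.095560.
δ = arcsin(-0.095560) = -5.48°.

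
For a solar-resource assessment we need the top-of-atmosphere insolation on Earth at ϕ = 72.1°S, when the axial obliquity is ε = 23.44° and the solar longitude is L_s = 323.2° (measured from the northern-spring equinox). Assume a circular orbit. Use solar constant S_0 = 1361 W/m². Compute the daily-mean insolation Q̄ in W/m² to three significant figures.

Solar declination: sin δ = sin ε · sin L_s = sin 23.44° × sin 323.2° = -0.23828, so δ = -13.785°.
cos h₀ = −tan(-72.1°) tan(-13.785°) = -0.7596, h₀ = 2.4335 rad.
Bracket: h₀ sin ϕ sin δ + cos ϕ cos δ sin h₀ = 2.4335×-0.95159×-0.23828 + 0.30736×0.97120×0.65036 = 0.551784 + 0.194138 = 0.745922.
Q̄ = (S_0/π) × [bracket] = (1361/π) × 0.745922 = 323.1 W/m².

Q̄ ≈ 323 W/m²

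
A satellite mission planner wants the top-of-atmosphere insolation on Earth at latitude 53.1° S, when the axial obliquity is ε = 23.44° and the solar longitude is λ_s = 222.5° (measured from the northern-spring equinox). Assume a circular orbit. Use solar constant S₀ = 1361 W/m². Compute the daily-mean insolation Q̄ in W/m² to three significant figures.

Q̄ ≈ 414 W/m²

Solar declination: sin δ = sin ε · sin λ_s = sin 23.44° × sin 222.5° = -0.26874, so δ = -15.589°.
cos H₀ = −tan(-53.1°) tan(-15.589°) = -0.3716, H₀ = 1.9515 rad.
Bracket: H₀ sin φ sin δ + cos φ cos δ sin H₀ = 1.9515×-0.79968×-0.26874 + 0.60042×0.96321×0.92839 = 0.419389 + 0.536916 = 0.956305.
Q̄ = (S₀/π) × [bracket] = (1361/π) × 0.956305 = 414.3 W/m².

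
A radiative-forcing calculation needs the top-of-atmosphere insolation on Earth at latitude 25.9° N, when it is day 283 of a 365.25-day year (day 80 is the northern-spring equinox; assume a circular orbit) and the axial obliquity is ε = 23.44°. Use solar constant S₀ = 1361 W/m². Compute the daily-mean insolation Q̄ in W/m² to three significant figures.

Solar longitude: λ_s = 360° × (283 − 80)/365.25 = 200.082°.
sin δ = sin 23.44° × sin 200.082° = -0.13659, so δ = -7.850°.
cos H₀ = −tan(+25.9°) tan(-7.850°) = 0.0670, H₀ = 1.5038 rad.
Bracket: H₀ sin φ sin δ + cos φ cos δ sin H₀ = 1.5038×0.43680×-0.13659 + 0.89956×0.99063×0.99776 = -0.089720 + 0.889135 = 0.799415.
Q̄ = (S₀/π) × [bracket] = (1361/π) × 0.799415 = 346.3 W/m².

Q̄ ≈ 346 W/m²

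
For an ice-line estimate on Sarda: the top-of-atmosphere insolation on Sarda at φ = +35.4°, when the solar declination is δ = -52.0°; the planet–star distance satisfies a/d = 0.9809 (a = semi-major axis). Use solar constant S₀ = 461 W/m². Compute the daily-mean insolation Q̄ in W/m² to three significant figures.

cos H₀ = −tan(+35.4°) tan(-52.000°) = 0.9096, H₀ = 0.4285 rad.
Bracket: H₀ sin φ sin δ + cos φ cos δ sin H₀ = 0.4285×0.57928×-0.78801 + 0.81513×0.61566×0.41547 = -0.195601 + 0.208501 = 0.012900.
Inverse-square distance factor (a/d)² = 0.9809² = 0.962165.
Q̄ = (S₀/π) × 0.962165 × [bracket] = (461/π) × 0.962165 × 0.012900 = 1.821 W/m².

Q̄ ≈ 1.82 W/m²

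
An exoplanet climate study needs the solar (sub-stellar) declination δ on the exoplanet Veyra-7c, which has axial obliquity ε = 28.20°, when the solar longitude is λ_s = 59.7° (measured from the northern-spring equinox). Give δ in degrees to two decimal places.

δ = +24.08°

sin δ = sin ε · sin λ_s = sin 28.20° × sin 59.7° = 0.407998.
δ = arcsin(0.407998) = +24.08°.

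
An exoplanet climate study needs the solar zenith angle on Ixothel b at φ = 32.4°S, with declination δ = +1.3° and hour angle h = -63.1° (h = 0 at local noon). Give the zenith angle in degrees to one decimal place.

θ_z = 68.3°

cos θ_z = sin φ sin δ + cos φ cos δ cos h = -0.012156 + 0.381905 = 0.369749.
θ_z = arccos(0.369749) = 68.3°.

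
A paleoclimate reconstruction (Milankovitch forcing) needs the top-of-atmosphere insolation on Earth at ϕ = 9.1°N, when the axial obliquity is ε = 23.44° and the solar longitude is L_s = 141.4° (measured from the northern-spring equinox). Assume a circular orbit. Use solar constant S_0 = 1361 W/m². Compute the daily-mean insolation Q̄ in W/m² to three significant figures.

Solar declination: sin δ = sin ε · sin L_s = sin 23.44° × sin 141.4° = 0.24817, so δ = +14.369°.
cos h₀ = −tan(+9.1°) tan(+14.369°) = -0.0410, h₀ = 1.6118 rad.
Bracket: h₀ sin ϕ sin δ + cos ϕ cos δ sin h₀ = 1.6118×0.15816×0.24817 + 0.98741×0.96872×0.99916 = 0.063264 + 0.955720 = 1.018984.
Q̄ = (S_0/π) × [bracket] = (1361/π) × 1.018984 = 441.4 W/m².

Q̄ ≈ 441 W/m²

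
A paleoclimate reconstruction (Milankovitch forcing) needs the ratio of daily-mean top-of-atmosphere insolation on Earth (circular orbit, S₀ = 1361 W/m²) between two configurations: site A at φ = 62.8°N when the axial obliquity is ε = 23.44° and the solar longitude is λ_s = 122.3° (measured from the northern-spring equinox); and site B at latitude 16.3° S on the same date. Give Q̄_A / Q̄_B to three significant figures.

Q̄_A / Q̄_B ≈ 1.33

— Configuration A (φ=+62.8°):
Solar declination: sin δ = sin ε · sin λ_s = sin 23.44° × sin 122.3° = 0.33624, so δ = +19.648°.
cos H₀ = −tan(+62.8°) tan(+19.648°) = -0.6947, H₀ = 2.3388 rad.
Bracket: H₀ sin φ sin δ + cos φ cos δ sin H₀ = 2.3388×0.88942×0.33624 + 0.45710×0.94178×0.71931 = 0.699438 + 0.309654 = 1.009092.
Q̄ = (S₀/π) × [bracket] = (1361/π) × 1.009092 = 437.16 W/m².
— Configuration B (φ=-16.3°):
cos H₀ = −tan(-16.3°) tan(+19.648°) = 0.1044, H₀ = 1.4662 rad.
Bracket: H₀ sin φ sin δ + cos φ cos δ sin H₀ = 1.4662×-0.28067×0.33624 + 0.95981×0.94178×0.99454 = -0.138369 + 0.898994 = 0.760625.
Q̄ = (S₀/π) × [bracket] = (1361/π) × 0.760625 = 329.52 W/m².
Ratio Q̄_A / Q̄_B = 437.16 / 329.52 = 1.327.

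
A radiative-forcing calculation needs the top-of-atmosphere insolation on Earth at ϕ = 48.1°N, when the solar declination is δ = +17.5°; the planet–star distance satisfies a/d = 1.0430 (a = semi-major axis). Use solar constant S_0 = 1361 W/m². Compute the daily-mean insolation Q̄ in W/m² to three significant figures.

cos h₀ = −tan(+48.1°) tan(+17.500°) = -0.3514, h₀ = 1.9299 rad.
Bracket: h₀ sin ϕ sin δ + cos ϕ cos δ sin h₀ = 1.9299×0.74431×0.30071 + 0.66783×0.95372×0.93622 = 0.431953 + 0.596300 = 1.028253.
Inverse-square distance factor (a/d)² = 1.0430² = 1.087849.
Q̄ = (S_0/π) × 1.087849 × [bracket] = (1361/π) × 1.087849 × 1.028253 = 484.6 W/m².

Q̄ ≈ 485 W/m²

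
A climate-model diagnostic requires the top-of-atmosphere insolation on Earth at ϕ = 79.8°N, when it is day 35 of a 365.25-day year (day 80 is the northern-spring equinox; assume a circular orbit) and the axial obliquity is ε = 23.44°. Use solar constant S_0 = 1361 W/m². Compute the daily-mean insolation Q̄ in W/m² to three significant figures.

Q̄ ≈ 0.00 W/m²

Solar longitude: L_s = 360° × (35 − 80)/365.25 = -44.353°, i.e. -44.353° + 360° = 315.647°.
sin δ = sin 23.44° × sin 315.647° = -0.27809, so δ = -16.146°.
cos h₀ = −tan(+79.8°) tan(-16.146°) = 1.6090 ≥ 1 ⇒ polar night, h₀ = 0 and Q̄ = 0.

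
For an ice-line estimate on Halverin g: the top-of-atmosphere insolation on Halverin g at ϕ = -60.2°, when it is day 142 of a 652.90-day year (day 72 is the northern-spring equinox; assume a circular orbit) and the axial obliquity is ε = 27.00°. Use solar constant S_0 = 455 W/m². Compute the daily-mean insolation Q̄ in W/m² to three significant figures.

Q̄ ≈ 22.5 W/m²

Solar longitude: L_s = 360° × (142 − 72)/652.90 = 38.597°.
sin δ = sin 27.00° × sin 38.597° = 0.28322, so δ = +16.452°.
cos h₀ = −tan(-60.2°) tan(+16.452°) = 0.5156, h₀ = 1.0290 rad.
Bracket: h₀ sin ϕ sin δ + cos ϕ cos δ sin h₀ = 1.0290×-0.86777×0.28322 + 0.49697×0.95906×0.85681 = -0.252897 + 0.408376 = 0.155479.
Q̄ = (S_0/π) × [bracket] = (455/π) × 0.155479 = 22.52 W/m².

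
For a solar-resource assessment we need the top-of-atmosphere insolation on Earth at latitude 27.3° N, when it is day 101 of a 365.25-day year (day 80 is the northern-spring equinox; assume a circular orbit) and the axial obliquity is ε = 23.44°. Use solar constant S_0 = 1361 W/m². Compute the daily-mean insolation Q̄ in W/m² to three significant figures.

Solar longitude: L_s = 360° × (101 − 80)/365.25 = 20.698°.
sin δ = sin 23.44° × sin 20.698° = 0.14060, so δ = +8.082°.
cos h₀ = −tan(+27.3°) tan(+8.082°) = -0.0733, h₀ = 1.6442 rad.
Bracket: h₀ sin ϕ sin δ + cos ϕ cos δ sin h₀ = 1.6442×0.45865×0.14060 + 0.88862×0.99007×0.99731 = 0.106028 + 0.877429 = 0.983457.
Q̄ = (S_0/π) × [bracket] = (1361/π) × 0.983457 = 426.1 W/m².

Q̄ ≈ 426 W/m²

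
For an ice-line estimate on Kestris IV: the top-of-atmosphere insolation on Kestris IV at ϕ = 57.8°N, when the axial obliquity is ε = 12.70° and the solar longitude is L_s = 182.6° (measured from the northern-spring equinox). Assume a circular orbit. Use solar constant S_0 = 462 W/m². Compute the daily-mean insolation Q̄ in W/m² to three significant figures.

Q̄ ≈ 76.4 W/m²

Solar declination: sin δ = sin ε · sin L_s = sin 12.70° × sin 182.6° = -0.00997, so δ = -0.571°.
cos h₀ = −tan(+57.8°) tan(-0.571°) = 0.0158, h₀ = 1.5550 rad.
Bracket: h₀ sin ϕ sin δ + cos ϕ cos δ sin h₀ = 1.5550×0.84619×-0.00997 + 0.53288×0.99995×0.99987 = -0.013119 + 0.532784 = 0.519665.
Q̄ = (S_0/π) × [bracket] = (462/π) × 0.519665 = 76.42 W/m².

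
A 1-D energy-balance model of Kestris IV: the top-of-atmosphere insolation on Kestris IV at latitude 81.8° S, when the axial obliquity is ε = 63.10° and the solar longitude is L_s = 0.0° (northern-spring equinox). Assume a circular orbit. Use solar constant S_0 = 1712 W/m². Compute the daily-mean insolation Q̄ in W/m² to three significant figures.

Q̄ ≈ 77.7 W/m²

Solar declination: sin δ = sin ε · sin L_s = sin 63.10° × sin 0.0° = 0.00000, so δ = +0.000°.
cos h₀ = −tan(-81.8°) tan(+0.000°) = 0.0000, h₀ = 1.5708 rad.
Bracket: h₀ sin ϕ sin δ + cos ϕ cos δ sin h₀ = 1.5708×-0.98978×0.00000 + 0.14263×1.00000×1.00000 = -0.000000 + 0.142630 = 0.142630.
Q̄ = (S_0/π) × [bracket] = (1712/π) × 0.142630 = 77.73 W/m².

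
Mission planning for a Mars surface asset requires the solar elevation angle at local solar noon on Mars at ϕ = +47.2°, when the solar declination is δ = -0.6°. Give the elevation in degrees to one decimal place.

42.2°

At local noon the hour angle is zero, so the zenith angle equals |ϕ − δ| = |+47.2° − (-0.600°)| = 47.800°.
Elevation = 90° − 47.800° = 42.2°.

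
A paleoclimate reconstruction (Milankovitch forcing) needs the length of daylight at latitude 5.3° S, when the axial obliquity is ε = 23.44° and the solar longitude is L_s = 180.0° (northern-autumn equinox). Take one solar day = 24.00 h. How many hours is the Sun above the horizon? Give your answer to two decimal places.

12.00 h

Solar declination: sin δ = sin ε · sin L_s = sin 23.44° × sin 180.0° = 0.00000, so δ = +0.000°.
cos h₀ = −tan ϕ · tan δ = −tan(-5.3°) × tan(+0.000°) = 0.0000, so h₀ = 1.5708 rad = 90.00°.
Daylight = 2h₀/(2π) × 24.00 h = (1.5708/π) × 24.00 = 12.00 h.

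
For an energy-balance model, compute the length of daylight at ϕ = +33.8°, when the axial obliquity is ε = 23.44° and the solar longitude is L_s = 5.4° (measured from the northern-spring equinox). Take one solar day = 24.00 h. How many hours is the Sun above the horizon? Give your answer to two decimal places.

12.19 h

Solar declination: sin δ = sin ε · sin L_s = sin 23.44° × sin 5.4° = 0.03744, so δ = +2.145°.
cos h₀ = −tan ϕ · tan δ = −tan(+33.8°) × tan(+2.145°) = -0.0251, so h₀ = 1.5959 rad = 91.44°.
Daylight = 2h₀/(2π) × 24.00 h = (1.5959/π) × 24.00 = 12.19 h.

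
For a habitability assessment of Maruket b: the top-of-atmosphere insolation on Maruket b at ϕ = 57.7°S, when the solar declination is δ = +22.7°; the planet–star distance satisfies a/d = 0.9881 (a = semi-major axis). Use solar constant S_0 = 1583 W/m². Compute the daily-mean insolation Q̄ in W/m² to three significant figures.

cos h₀ = −tan(-57.7°) tan(+22.700°) = 0.6617, h₀ = 0.8477 rad.
Bracket: h₀ sin ϕ sin δ + cos ϕ cos δ sin h₀ = 0.8477×-0.84526×0.38591 + 0.53435×0.92254×0.74977 = -0.276515 + 0.369606 = 0.093091.
Inverse-square distance factor (a/d)² = 0.9881² = 0.976342.
Q̄ = (S_0/π) × 0.976342 × [bracket] = (1583/π) × 0.976342 × 0.093091 = 45.80 W/m².

Q̄ ≈ 45.8 W/m²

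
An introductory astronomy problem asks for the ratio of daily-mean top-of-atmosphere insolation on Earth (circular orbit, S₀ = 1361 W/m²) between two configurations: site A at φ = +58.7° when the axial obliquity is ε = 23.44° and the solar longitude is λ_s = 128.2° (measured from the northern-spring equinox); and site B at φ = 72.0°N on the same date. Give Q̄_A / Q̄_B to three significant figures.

— Configuration A (φ=+58.7°):
Solar declination: sin δ = sin ε · sin λ_s = sin 23.44° × sin 128.2° = 0.31260, so δ = +18.216°.
cos H₀ = −tan(+58.7°) tan(+18.216°) = -0.5413, H₀ = 2.1427 rad.
Bracket: H₀ sin φ sin δ + cos φ cos δ sin H₀ = 2.1427×0.85446×0.31260 + 0.51952×0.94988×0.84085 = 0.572324 + 0.414944 = 0.987268.
Q̄ = (S₀/π) × [bracket] = (1361/π) × 0.987268 = 427.70 W/m².
— Configuration B (φ=+72.0°):
cos H₀ = −tan(+72.0°) tan(+18.216°) = -1.0129 ≤ −1 ⇒ polar day, H₀ = π.
Bracket: H₀ sin φ sin δ + cos φ cos δ sin H₀ = 3.1416×0.95106×0.31260 + 0.30902×0.94988×0.00000 = 0.934002 + 0.000000 = 0.934002.
Q̄ = (S₀/π) × [bracket] = (1361/π) × 0.934002 = 404.63 W/m².
Ratio Q̄_A / Q̄_B = 427.70 / 404.63 = 1.057.

Q̄_A / Q̄_B ≈ 1.06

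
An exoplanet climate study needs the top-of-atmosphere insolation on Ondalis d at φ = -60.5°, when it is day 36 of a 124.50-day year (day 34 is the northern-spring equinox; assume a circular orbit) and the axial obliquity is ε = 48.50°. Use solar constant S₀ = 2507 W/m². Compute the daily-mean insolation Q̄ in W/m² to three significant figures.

Q̄ ≈ 313 W/m²

Solar longitude: λ_s = 360° × (36 − 34)/124.50 = 5.783°.
sin δ = sin 48.50° × sin 5.783° = 0.07547, so δ = +4.328°.
cos H₀ = −tan(-60.5°) tan(+4.328°) = 0.1338, H₀ = 1.4366 rad.
Bracket: H₀ sin φ sin δ + cos φ cos δ sin H₀ = 1.4366×-0.87036×0.07547 + 0.49242×0.99715×0.99101 = -0.094365 + 0.486602 = 0.392237.
Q̄ = (S₀/π) × [bracket] = (2507/π) × 0.392237 = 313.0 W/m².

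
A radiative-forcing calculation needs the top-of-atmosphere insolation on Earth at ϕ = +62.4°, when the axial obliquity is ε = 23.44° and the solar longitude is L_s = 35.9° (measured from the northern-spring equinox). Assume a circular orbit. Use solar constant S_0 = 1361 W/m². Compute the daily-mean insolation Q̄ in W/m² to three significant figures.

Solar declination: sin δ = sin ε · sin L_s = sin 23.44° × sin 35.9° = 0.23325, so δ = +13.489°.
cos h₀ = −tan(+62.4°) tan(+13.489°) = -0.4588, h₀ = 2.0475 rad.
Bracket: h₀ sin ϕ sin δ + cos ϕ cos δ sin h₀ = 2.0475×0.88620×0.23325 + 0.46330×0.97242×0.88853 = 0.423231 + 0.400302 = 0.823533.
Q̄ = (S_0/π) × [bracket] = (1361/π) × 0.823533 = 356.8 W/m².

Q̄ ≈ 357 W/m²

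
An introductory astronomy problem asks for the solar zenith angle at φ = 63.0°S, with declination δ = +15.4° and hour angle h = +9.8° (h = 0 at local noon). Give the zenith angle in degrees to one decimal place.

cos θ_z = sin φ sin δ + cos φ cos δ cos h = -0.236612 + 0.431303 = 0.194691.
θ_z = arccos(0.194691) = 78.8°.

θ_z = 78.8°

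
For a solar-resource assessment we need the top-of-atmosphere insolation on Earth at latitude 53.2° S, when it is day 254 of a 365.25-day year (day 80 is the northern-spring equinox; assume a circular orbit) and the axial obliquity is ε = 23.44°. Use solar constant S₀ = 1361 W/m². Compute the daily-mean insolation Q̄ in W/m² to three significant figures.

Solar longitude: λ_s = 360° × (254 − 80)/365.25 = 171.499°.
sin δ = sin 23.44° × sin 171.499° = 0.05880, so δ = +3.371°.
cos H₀ = −tan(-53.2°) tan(+3.371°) = 0.0787, H₀ = 1.4920 rad.
Bracket: H₀ sin φ sin δ + cos φ cos δ sin H₀ = 1.4920×-0.80073×0.05880 + 0.59902×0.99827×0.99690 = -0.070248 + 0.596130 = 0.525882.
Q̄ = (S₀/π) × [bracket] = (1361/π) × 0.525882 = 227.8 W/m².

Q̄ ≈ 228 W/m²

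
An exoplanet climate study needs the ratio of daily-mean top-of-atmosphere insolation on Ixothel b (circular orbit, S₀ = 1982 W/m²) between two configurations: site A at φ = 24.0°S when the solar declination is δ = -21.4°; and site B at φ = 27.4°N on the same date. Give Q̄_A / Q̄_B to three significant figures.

Q̄_A / Q̄_B ≈ 1.89

— Configuration A (φ=-24.0°):
cos H₀ = −tan(-24.0°) tan(-21.400°) = -0.1745, H₀ = 1.7462 rad.
Bracket: H₀ sin φ sin δ + cos φ cos δ sin H₀ = 1.7462×-0.40674×-0.36488 + 0.91355×0.93106×0.98466 = 0.259156 + 0.837522 = 1.096678.
Q̄ = (S₀/π) × [bracket] = (1982/π) × 1.096678 = 691.88 W/m².
— Configuration B (φ=+27.4°):
cos H₀ = −tan(+27.4°) tan(-21.400°) = 0.2031, H₀ = 1.3662 rad.
Bracket: H₀ sin φ sin δ + cos φ cos δ sin H₀ = 1.3662×0.46020×-0.36488 + 0.88782×0.93106×0.97915 = -0.229409 + 0.809379 = 0.579970.
Q̄ = (S₀/π) × [bracket] = (1982/π) × 0.579970 = 365.90 W/m².
Ratio Q̄_A / Q̄_B = 691.88 / 365.90 = 1.891.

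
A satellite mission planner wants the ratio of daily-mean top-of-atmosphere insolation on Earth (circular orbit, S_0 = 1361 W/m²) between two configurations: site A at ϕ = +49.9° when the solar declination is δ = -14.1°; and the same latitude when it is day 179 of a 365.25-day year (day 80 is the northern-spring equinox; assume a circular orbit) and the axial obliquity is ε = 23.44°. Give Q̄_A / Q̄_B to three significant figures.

Q̄_A / Q̄_B ≈ 0.315

— Configuration A (ϕ=+49.9°):
cos h₀ = −tan(+49.9°) tan(-14.100°) = 0.2983, h₀ = 1.2679 rad.
Bracket: h₀ sin ϕ sin δ + cos ϕ cos δ sin h₀ = 1.2679×0.76492×-0.24362 + 0.64412×0.96987×0.95448 = -0.236273 + 0.596276 = 0.360003.
Q̄ = (S_0/π) × [bracket] = (1361/π) × 0.360003 = 155.96 W/m².
— Configuration B (ϕ=+49.9°):
Solar longitude: L_s = 360° × (179 − 80)/365.25 = 97.577°.
sin δ = sin 23.44° × sin 97.577° = 0.39432, so δ = +23.223°.
cos h₀ = −tan(+49.9°) tan(+23.223°) = -0.5096, h₀ = 2.1055 rad.
Bracket: h₀ sin ϕ sin δ + cos ϕ cos δ sin h₀ = 2.1055×0.76492×0.39432 + 0.64412×0.91898×0.86044 = 0.635068 + 0.509323 = 1.144391.
Q̄ = (S_0/π) × [bracket] = (1361/π) × 1.144391 = 495.77 W/m².
Ratio Q̄_A / Q̄_B = 155.96 / 495.77 = 0.3146.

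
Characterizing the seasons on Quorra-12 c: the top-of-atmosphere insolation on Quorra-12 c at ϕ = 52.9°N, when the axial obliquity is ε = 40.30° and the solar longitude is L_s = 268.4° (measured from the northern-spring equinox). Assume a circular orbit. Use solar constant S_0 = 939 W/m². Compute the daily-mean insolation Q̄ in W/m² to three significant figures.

Solar declination: sin δ = sin ε · sin L_s = sin 40.30° × sin 268.4° = -0.64654, so δ = -40.281°.
cos h₀ = −tan(+52.9°) tan(-40.281°) = 1.1206 ≥ 1 ⇒ polar night, h₀ = 0 and Q̄ = 0.

Q̄ ≈ 0.00 W/m²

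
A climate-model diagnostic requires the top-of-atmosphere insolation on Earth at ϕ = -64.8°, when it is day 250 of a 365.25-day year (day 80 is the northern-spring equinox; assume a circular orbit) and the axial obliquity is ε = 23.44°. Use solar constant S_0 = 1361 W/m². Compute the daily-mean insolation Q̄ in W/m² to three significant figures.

Q̄ ≈ 134 W/m²

Solar longitude: L_s = 360° × (250 − 80)/365.25 = 167.556°.
sin δ = sin 23.44° × sin 167.556° = 0.08571, so δ = +4.917°.
cos h₀ = −tan(-64.8°) tan(+4.917°) = 0.1828, h₀ = 1.3869 rad.
Bracket: h₀ sin ϕ sin δ + cos ϕ cos δ sin h₀ = 1.3869×-0.90483×0.08571 + 0.42578×0.99632×0.98315 = -0.107558 + 0.417065 = 0.309507.
Q̄ = (S_0/π) × [bracket] = (1361/π) × 0.309507 = 134.1 W/m².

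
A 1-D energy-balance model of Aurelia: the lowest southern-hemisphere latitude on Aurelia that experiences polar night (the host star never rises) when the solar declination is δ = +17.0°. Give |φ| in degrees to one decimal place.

|φ| = 73.0°

Polar night requires cos H₀ = −tan φ tan δ ≥ 1, i.e. tan φ tan δ ≤ −1.
The boundary is |tan φ| · |tan δ| = 1, so |φ| = 90° − |δ| = 90° − 17.0° = 73.0° in the southern hemisphere.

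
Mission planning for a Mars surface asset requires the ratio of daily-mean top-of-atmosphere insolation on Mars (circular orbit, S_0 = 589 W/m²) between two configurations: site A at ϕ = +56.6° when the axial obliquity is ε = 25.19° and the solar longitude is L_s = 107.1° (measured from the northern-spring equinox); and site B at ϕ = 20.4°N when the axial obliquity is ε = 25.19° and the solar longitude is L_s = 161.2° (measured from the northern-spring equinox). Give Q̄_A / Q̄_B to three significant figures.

— Configuration A (ϕ=+56.6°):
Solar declination: sin δ = sin ε · sin L_s = sin 25.19° × sin 107.1° = 0.40681, so δ = +24.004°.
cos h₀ = −tan(+56.6°) tan(+24.004°) = -0.6754, h₀ = 2.3123 rad.
Bracket: h₀ sin ϕ sin δ + cos ϕ cos δ sin h₀ = 2.3123×0.83485×0.40681 + 0.55048×0.91351×0.73749 = 0.785316 + 0.370861 = 1.156177.
Q̄ = (S_0/π) × [bracket] = (589/π) × 1.156177 = 216.77 W/m².
— Configuration B (ϕ=+20.4°):
Solar declination: sin δ = sin ε · sin L_s = sin 25.19° × sin 161.2° = 0.13716, so δ = +7.884°.
cos h₀ = −tan(+20.4°) tan(+7.884°) = -0.0515, h₀ = 1.6223 rad.
Bracket: h₀ sin ϕ sin δ + cos ϕ cos δ sin h₀ = 1.6223×0.34857×0.13716 + 0.93728×0.99055×0.99867 = 0.077562 + 0.927188 = 1.004750.
Q̄ = (S_0/π) × [bracket] = (589/π) × 1.004750 = 188.38 W/m².
Ratio Q̄_A / Q̄_B = 216.77 / 188.38 = 1.151.

Q̄_A / Q̄_B ≈ 1.15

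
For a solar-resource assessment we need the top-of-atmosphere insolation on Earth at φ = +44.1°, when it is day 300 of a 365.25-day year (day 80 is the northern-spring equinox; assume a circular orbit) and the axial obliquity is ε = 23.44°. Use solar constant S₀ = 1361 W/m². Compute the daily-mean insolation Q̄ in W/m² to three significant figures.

Q̄ ≈ 198 W/m²

Solar longitude: λ_s = 360° × (300 − 80)/365.25 = 216.838°.
sin δ = sin 23.44° × sin 216.838° = -0.23849, so δ = -13.798°.
cos H₀ = −tan(+44.1°) tan(-13.798°) = 0.2380, H₀ = 1.3305 rad.
Bracket: H₀ sin φ sin δ + cos φ cos δ sin H₀ = 1.3305×0.69591×-0.23849 + 0.71813×0.97114×0.97127 = -0.220820 + 0.677368 = 0.456548.
Q̄ = (S₀/π) × [bracket] = (1361/π) × 0.456548 = 197.8 W/m².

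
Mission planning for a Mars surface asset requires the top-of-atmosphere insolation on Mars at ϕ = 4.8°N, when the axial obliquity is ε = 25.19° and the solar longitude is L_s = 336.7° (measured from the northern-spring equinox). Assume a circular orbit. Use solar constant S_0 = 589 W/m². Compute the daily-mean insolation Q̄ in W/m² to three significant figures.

Solar declination: sin δ = sin ε · sin L_s = sin 25.19° × sin 336.7° = -0.16835, so δ = -9.692°.
cos h₀ = −tan(+4.8°) tan(-9.692°) = 0.0143, h₀ = 1.5565 rad.
Bracket: h₀ sin ϕ sin δ + cos ϕ cos δ sin h₀ = 1.5565×0.08368×-0.16835 + 0.99649×0.98573×0.99990 = -0.021927 + 0.982172 = 0.960245.
Q̄ = (S_0/π) × [bracket] = (589/π) × 0.960245 = 180.0 W/m².

Q̄ ≈ 180 W/m²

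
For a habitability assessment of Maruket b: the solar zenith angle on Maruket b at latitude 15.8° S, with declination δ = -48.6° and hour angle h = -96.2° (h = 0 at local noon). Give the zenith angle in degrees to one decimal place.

cos θ_z = sin φ sin δ + cos φ cos δ cos h = 0.204240 + -0.068723 = 0.135517.
θ_z = arccos(0.135517) = 82.2°.

θ_z = 82.2°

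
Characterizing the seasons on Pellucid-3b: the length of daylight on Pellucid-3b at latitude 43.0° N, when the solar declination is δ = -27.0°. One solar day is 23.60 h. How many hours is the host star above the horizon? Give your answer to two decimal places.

cos H₀ = −tan φ · tan δ = −tan(+43.0°) × tan(-27.000°) = 0.4751, so H₀ = 1.0757 rad = 61.63°.
Daylight = 2H₀/(2π) × 23.60 h = (1.0757/π) × 23.60 = 8.08 h.

8.08 h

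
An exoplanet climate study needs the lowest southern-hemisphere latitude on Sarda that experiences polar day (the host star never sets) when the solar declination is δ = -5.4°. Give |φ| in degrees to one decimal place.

Polar day requires cos H₀ = −tan φ tan δ ≤ −1, i.e. tan φ tan δ ≥ 1.
The boundary is |tan φ| · |tan δ| = 1, so |φ| = 90° − |δ| = 90° − 5.4° = 84.6° in the southern hemisphere.

|φ| = 84.6°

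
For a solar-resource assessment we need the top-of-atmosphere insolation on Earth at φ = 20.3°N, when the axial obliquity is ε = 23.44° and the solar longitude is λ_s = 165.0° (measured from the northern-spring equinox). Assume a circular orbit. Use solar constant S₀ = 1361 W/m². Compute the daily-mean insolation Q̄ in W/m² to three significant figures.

Solar declination: sin δ = sin ε · sin λ_s = sin 23.44° × sin 165.0° = 0.10296, so δ = +5.909°.
cos H₀ = −tan(+20.3°) tan(+5.909°) = -0.0383, H₀ = 1.6091 rad.
Bracket: H₀ sin φ sin δ + cos φ cos δ sin H₀ = 1.6091×0.34694×0.10296 + 0.93789×0.99469×0.99927 = 0.057479 + 0.932229 = 0.989708.
Q̄ = (S₀/π) × [bracket] = (1361/π) × 0.989708 = 428.8 W/m².

Q̄ ≈ 429 W/m²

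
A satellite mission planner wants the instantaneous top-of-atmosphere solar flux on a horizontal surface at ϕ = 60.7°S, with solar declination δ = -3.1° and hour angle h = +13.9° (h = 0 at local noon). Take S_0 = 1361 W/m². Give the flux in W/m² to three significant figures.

cos θ_z = sin ϕ sin δ + cos ϕ cos δ cos h = 0.047160 + 0.474356 = 0.521516.
Flux = S_0 · cos θ_z = 1361 × 0.521516 = 709.8 W/m².

710 W/m²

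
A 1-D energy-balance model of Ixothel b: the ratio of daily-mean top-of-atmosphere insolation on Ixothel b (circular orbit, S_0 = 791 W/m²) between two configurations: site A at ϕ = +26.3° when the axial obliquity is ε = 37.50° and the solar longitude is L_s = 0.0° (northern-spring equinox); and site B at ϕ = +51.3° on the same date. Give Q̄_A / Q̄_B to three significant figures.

— Configuration A (ϕ=+26.3°):
Solar declination: sin δ = sin ε · sin L_s = sin 37.50° × sin 0.0° = 0.00000, so δ = +0.000°.
cos h₀ = −tan(+26.3°) tan(+0.000°) = -0.0000, h₀ = 1.5708 rad.
Bracket: h₀ sin ϕ sin δ + cos ϕ cos δ sin h₀ = 1.5708×0.44307×0.00000 + 0.89649×1.00000×1.00000 = 0.000000 + 0.896490 = 0.896490.
Q̄ = (S_0/π) × [bracket] = (791/π) × 0.896490 = 225.72 W/m².
— Configuration B (ϕ=+51.3°):
cos h₀ = −tan(+51.3°) tan(+0.000°) = -0.0000, h₀ = 1.5708 rad.
Bracket: h₀ sin ϕ sin δ + cos ϕ cos δ sin h₀ = 1.5708×0.78043×0.00000 + 0.62524×1.00000×1.00000 = 0.000000 + 0.625240 = 0.625240.
Q̄ = (S_0/π) × [bracket] = (791/π) × 0.625240 = 157.42 W/m².
Ratio Q̄_A / Q̄_B = 225.72 / 157.42 = 1.434.

Q̄_A / Q̄_B ≈ 1.43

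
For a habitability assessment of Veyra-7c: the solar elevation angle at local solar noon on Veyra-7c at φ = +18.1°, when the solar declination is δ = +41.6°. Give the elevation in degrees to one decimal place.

66.5°

At local noon the hour angle is zero, so the zenith angle equals |φ − δ| = |+18.1° − (+41.600°)| = 23.500°.
Elevation = 90° − 23.500° = 66.5°.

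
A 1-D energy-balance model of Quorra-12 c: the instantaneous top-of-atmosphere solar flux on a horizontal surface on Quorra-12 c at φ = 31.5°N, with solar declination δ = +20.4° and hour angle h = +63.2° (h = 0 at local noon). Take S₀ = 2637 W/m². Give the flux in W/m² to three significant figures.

1.43e+03 W/m²

cos θ_z = sin φ sin δ + cos φ cos δ cos h = 0.182128 + 0.360325 = 0.542453.
Flux = S₀ · cos θ_z = 2637 × 0.542453 = 1430 W/m².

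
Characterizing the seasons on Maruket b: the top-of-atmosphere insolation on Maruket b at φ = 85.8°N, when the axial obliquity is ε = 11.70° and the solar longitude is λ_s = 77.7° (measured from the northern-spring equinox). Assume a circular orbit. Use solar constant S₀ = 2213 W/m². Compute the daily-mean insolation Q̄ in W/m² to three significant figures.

Q̄ ≈ 437 W/m²

Solar declination: sin δ = sin ε · sin λ_s = sin 11.70° × sin 77.7° = 0.19813, so δ = +11.428°.
cos H₀ = −tan(+85.8°) tan(+11.428°) = -2.7526 ≤ −1 ⇒ polar day, H₀ = π.
Bracket: H₀ sin φ sin δ + cos φ cos δ sin H₀ = 3.1416×0.99731×0.19813 + 0.07324×0.98018×0.00000 = 0.620771 + 0.000000 = 0.620771.
Q̄ = (S₀/π) × [bracket] = (2213/π) × 0.620771 = 437.3 W/m².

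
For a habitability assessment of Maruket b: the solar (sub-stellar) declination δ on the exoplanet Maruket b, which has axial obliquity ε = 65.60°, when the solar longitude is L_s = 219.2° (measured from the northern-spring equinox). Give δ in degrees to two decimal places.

sin δ = sin ε · sin L_s = sin 65.60° × sin 219.2° = -0.575579.
δ = arcsin(-0.575579) = -35.14°.

δ = -35.14°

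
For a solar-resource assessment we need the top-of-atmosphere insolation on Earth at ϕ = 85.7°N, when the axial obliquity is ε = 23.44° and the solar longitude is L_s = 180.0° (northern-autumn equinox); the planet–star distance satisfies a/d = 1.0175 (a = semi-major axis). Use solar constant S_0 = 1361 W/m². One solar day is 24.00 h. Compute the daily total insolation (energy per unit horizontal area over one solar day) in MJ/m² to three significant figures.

2.91 MJ/m²

Solar declination: sin δ = sin ε · sin L_s = sin 23.44° × sin 180.0° = 0.00000, so δ = +0.000°.
cos h₀ = −tan(+85.7°) tan(+0.000°) = -0.0000, h₀ = 1.5708 rad.
Bracket: h₀ sin ϕ sin δ + cos ϕ cos δ sin h₀ = 1.5708×0.99719×0.00000 + 0.07498×1.00000×1.00000 = 0.000000 + 0.074980 = 0.074980.
Inverse-square distance factor (a/d)² = 1.0175² = 1.035306.
Q̄ = (S_0/π) × 1.035306 × [bracket] = (1361/π) × 1.035306 × 0.074980 = 33.630 W/m².
Daily total = Q̄ × 24.00 h × 3600 s/h = 33.630 × 24.00 × 3600 / 10⁶ = 2.906 MJ/m².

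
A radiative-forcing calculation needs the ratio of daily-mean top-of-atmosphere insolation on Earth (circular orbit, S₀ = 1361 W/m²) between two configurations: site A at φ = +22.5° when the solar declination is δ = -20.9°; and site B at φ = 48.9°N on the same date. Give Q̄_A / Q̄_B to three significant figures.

Q̄_A / Q̄_B ≈ 2.62

— Configuration A (φ=+22.5°):
cos H₀ = −tan(+22.5°) tan(-20.900°) = 0.1582, H₀ = 1.4120 rad.
Bracket: H₀ sin φ sin δ + cos φ cos δ sin H₀ = 1.4120×0.38268×-0.35674 + 0.92388×0.93420×0.98741 = -0.192762 + 0.852222 = 0.659460.
Q̄ = (S₀/π) × [bracket] = (1361/π) × 0.659460 = 285.69 W/m².
— Configuration B (φ=+48.9°):
cos H₀ = −tan(+48.9°) tan(-20.900°) = 0.4377, H₀ = 1.1177 rad.
Bracket: H₀ sin φ sin δ + cos φ cos δ sin H₀ = 1.1177×0.75356×-0.35674 + 0.65738×0.93420×0.89910 = -0.300466 + 0.552159 = 0.251693.
Q̄ = (S₀/π) × [bracket] = (1361/π) × 0.251693 = 109.04 W/m².
Ratio Q̄_A / Q̄_B = 285.69 / 109.04 = 2.620.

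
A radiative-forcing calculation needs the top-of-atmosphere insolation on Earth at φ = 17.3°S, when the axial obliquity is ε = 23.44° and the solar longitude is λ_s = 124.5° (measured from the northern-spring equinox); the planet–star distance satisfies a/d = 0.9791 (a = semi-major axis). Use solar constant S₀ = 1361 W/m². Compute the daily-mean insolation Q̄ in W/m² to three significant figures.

Solar declination: sin δ = sin ε · sin λ_s = sin 23.44° × sin 124.5° = 0.32783, so δ = +19.137°.
cos H₀ = −tan(-17.3°) tan(+19.137°) = 0.1081, H₀ = 1.4625 rad.
Bracket: H₀ sin φ sin δ + cos φ cos δ sin H₀ = 1.4625×-0.29737×0.32783 + 0.95476×0.94474×0.99414 = -0.142574 + 0.896714 = 0.754140.
Inverse-square distance factor (a/d)² = 0.9791² = 0.958637.
Q̄ = (S₀/π) × 0.958637 × [bracket] = (1361/π) × 0.958637 × 0.754140 = 313.2 W/m².

Q̄ ≈ 313 W/m²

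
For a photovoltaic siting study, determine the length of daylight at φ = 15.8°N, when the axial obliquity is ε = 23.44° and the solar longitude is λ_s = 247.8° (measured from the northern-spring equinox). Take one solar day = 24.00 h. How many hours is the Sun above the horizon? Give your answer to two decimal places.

11.14 h

Solar declination: sin δ = sin ε · sin λ_s = sin 23.44° × sin 247.8° = -0.36830, so δ = -21.611°.
cos H₀ = −tan φ · tan δ = −tan(+15.8°) × tan(-21.611°) = 0.1121, so H₀ = 1.4585 rad = 83.56°.
Daylight = 2H₀/(2π) × 24.00 h = (1.4585/π) × 24.00 = 11.14 h.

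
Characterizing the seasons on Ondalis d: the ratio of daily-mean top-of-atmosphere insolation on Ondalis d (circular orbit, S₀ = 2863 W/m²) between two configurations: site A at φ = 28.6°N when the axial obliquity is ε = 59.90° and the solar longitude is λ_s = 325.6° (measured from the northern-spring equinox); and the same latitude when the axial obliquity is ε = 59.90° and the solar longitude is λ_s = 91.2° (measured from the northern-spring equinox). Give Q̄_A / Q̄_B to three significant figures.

Q̄_A / Q̄_B ≈ 0.332

— Configuration A (φ=+28.6°):
Solar declination: sin δ = sin ε · sin λ_s = sin 59.90° × sin 325.6° = -0.48878, so δ = -29.261°.
cos H₀ = −tan(+28.6°) tan(-29.261°) = 0.3055, H₀ = 1.2604 rad.
Bracket: H₀ sin φ sin δ + cos φ cos δ sin H₀ = 1.2604×0.47869×-0.48878 + 0.87798×0.87241×0.95220 = -0.294901 + 0.729346 = 0.434445.
Q̄ = (S₀/π) × [bracket] = (2863/π) × 0.434445 = 395.92 W/m².
— Configuration B (φ=+28.6°):
Solar declination: sin δ = sin ε · sin λ_s = sin 59.90° × sin 91.2° = 0.86496, so δ = +59.878°.
cos H₀ = −tan(+28.6°) tan(+59.878°) = -0.9397, H₀ = 2.7926 rad.
Bracket: H₀ sin φ sin δ + cos φ cos δ sin H₀ = 2.7926×0.47869×0.86496 + 0.87798×0.50184×0.34192 = 1.156270 + 0.150652 = 1.306922.
Q̄ = (S₀/π) × [bracket] = (2863/π) × 1.306922 = 1191.0 W/m².
Ratio Q̄_A / Q̄_B = 395.92 / 1191.0 = 0.3324.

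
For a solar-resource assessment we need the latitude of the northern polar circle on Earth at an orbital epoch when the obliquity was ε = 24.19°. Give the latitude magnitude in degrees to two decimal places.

The polar circle is the lowest latitude that experiences at least one full rotation of continuous daylight at the northern-summer solstice; it lies at |ϕ| = 90° − ε = 90° − 24.19° = 65.81°.

65.81°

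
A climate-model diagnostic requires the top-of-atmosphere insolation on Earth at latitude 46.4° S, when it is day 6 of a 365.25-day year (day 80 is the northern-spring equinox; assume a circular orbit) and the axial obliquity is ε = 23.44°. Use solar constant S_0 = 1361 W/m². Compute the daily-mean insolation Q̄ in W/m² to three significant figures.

Solar longitude: L_s = 360° × (6 − 80)/365.25 = -72.936°, i.e. -72.936° + 360° = 287.064°.
sin δ = sin 23.44° × sin 287.064° = -0.38028, so δ = -22.351°.
cos h₀ = −tan(-46.4°) tan(-22.351°) = -0.4318, h₀ = 2.0172 rad.
Bracket: h₀ sin ϕ sin δ + cos ϕ cos δ sin h₀ = 2.0172×-0.72417×-0.38028 + 0.68962×0.92487×0.90198 = 0.555511 + 0.575291 = 1.130802.
Q̄ = (S_0/π) × [bracket] = (1361/π) × 1.130802 = 489.9 W/m².

Q̄ ≈ 490 W/m²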